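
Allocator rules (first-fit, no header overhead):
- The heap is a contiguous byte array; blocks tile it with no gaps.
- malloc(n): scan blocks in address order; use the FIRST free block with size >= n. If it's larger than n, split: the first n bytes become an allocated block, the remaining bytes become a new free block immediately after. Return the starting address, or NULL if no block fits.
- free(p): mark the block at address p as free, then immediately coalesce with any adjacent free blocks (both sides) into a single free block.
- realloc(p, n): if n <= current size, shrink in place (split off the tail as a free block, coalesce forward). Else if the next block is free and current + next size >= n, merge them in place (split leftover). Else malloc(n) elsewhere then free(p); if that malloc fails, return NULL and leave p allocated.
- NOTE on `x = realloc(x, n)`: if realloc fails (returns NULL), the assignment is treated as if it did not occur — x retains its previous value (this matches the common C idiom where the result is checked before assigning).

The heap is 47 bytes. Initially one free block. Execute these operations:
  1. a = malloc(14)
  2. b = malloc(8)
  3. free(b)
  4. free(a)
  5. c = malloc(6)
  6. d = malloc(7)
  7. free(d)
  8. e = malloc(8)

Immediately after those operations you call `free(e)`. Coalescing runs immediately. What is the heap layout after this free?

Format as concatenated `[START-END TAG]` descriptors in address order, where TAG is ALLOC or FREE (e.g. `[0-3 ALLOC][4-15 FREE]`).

Answer: [0-5 ALLOC][6-46 FREE]

Derivation:
Op 1: a = malloc(14) -> a = 0; heap: [0-13 ALLOC][14-46 FREE]
Op 2: b = malloc(8) -> b = 14; heap: [0-13 ALLOC][14-21 ALLOC][22-46 FREE]
Op 3: free(b) -> (freed b); heap: [0-13 ALLOC][14-46 FREE]
Op 4: free(a) -> (freed a); heap: [0-46 FREE]
Op 5: c = malloc(6) -> c = 0; heap: [0-5 ALLOC][6-46 FREE]
Op 6: d = malloc(7) -> d = 6; heap: [0-5 ALLOC][6-12 ALLOC][13-46 FREE]
Op 7: free(d) -> (freed d); heap: [0-5 ALLOC][6-46 FREE]
Op 8: e = malloc(8) -> e = 6; heap: [0-5 ALLOC][6-13 ALLOC][14-46 FREE]
free(e): e = 6 -> block [6-13 ALLOC]; mark free, coalesce with adjacent free neighbors -> [0-5 ALLOC][6-46 FREE]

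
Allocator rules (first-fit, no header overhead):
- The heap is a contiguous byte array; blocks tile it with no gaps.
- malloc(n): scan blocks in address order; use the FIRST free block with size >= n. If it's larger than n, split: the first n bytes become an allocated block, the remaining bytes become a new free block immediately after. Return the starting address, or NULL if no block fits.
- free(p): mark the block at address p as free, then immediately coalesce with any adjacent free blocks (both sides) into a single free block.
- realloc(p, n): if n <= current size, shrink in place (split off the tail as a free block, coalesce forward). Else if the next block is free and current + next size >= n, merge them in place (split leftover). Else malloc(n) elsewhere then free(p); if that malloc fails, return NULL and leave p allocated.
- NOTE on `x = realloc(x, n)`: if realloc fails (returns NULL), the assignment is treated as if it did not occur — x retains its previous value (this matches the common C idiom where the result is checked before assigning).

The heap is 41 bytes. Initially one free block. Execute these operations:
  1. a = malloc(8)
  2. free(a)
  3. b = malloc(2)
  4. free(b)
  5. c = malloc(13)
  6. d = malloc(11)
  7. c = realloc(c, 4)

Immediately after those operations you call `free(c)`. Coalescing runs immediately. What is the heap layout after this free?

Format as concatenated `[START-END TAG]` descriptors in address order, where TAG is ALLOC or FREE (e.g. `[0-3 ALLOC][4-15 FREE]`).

Op 1: a = malloc(8) -> a = 0; heap: [0-7 ALLOC][8-40 FREE]
Op 2: free(a) -> (freed a); heap: [0-40 FREE]
Op 3: b = malloc(2) -> b = 0; heap: [0-1 ALLOC][2-40 FREE]
Op 4: free(b) -> (freed b); heap: [0-40 FREE]
Op 5: c = malloc(13) -> c = 0; heap: [0-12 ALLOC][13-40 FREE]
Op 6: d = malloc(11) -> d = 13; heap: [0-12 ALLOC][13-23 ALLOC][24-40 FREE]
Op 7: c = realloc(c, 4) -> c = 0; heap: [0-3 ALLOC][4-12 FREE][13-23 ALLOC][24-40 FREE]
free(c): c = 0 -> block [0-3 ALLOC]; mark free, coalesce with adjacent free neighbors -> [0-12 FREE][13-23 ALLOC][24-40 FREE]

Answer: [0-12 FREE][13-23 ALLOC][24-40 FREE]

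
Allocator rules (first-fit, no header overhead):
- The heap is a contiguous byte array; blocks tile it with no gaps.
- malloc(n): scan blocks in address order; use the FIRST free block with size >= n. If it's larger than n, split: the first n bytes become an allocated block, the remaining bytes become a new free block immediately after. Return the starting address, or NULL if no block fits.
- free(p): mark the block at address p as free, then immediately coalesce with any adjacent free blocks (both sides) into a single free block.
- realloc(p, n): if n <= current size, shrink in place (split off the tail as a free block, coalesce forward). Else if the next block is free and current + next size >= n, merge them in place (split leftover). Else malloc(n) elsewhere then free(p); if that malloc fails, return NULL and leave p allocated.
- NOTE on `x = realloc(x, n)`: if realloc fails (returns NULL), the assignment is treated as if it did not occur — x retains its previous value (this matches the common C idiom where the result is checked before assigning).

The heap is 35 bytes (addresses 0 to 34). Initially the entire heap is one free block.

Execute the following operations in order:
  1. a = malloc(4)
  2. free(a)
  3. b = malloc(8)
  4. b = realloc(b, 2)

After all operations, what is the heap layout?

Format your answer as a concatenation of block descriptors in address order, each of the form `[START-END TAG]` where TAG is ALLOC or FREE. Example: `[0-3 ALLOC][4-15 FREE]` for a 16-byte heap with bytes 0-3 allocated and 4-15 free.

Answer: [0-1 ALLOC][2-34 FREE]

Derivation:
Op 1: a = malloc(4) -> a = 0; heap: [0-3 ALLOC][4-34 FREE]
Op 2: free(a) -> (freed a); heap: [0-34 FREE]
Op 3: b = malloc(8) -> b = 0; heap: [0-7 ALLOC][8-34 FREE]
Op 4: b = realloc(b, 2) -> b = 0; heap: [0-1 ALLOC][2-34 FREE]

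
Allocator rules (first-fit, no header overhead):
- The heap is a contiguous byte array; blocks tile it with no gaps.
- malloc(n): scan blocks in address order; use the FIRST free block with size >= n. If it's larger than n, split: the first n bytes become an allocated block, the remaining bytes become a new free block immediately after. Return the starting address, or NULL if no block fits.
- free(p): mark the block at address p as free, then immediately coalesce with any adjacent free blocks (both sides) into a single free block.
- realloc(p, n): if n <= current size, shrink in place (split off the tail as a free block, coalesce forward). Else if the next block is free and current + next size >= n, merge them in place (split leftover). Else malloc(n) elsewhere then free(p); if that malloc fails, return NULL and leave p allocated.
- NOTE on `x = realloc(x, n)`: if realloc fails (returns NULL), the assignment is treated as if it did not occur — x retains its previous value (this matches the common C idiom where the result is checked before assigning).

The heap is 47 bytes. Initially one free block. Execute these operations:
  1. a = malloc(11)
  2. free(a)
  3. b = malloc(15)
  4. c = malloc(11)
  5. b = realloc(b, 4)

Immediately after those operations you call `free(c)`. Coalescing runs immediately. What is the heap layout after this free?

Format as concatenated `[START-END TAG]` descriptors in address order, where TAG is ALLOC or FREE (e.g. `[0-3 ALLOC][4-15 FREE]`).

Op 1: a = malloc(11) -> a = 0; heap: [0-10 ALLOC][11-46 FREE]
Op 2: free(a) -> (freed a); heap: [0-46 FREE]
Op 3: b = malloc(15) -> b = 0; heap: [0-14 ALLOC][15-46 FREE]
Op 4: c = malloc(11) -> c = 15; heap: [0-14 ALLOC][15-25 ALLOC][26-46 FREE]
Op 5: b = realloc(b, 4) -> b = 0; heap: [0-3 ALLOC][4-14 FREE][15-25 ALLOC][26-46 FREE]
free(c): c = 15 -> block [15-25 ALLOC]; mark free, coalesce with adjacent free neighbors -> [0-3 ALLOC][4-46 FREE]

Answer: [0-3 ALLOC][4-46 FREE]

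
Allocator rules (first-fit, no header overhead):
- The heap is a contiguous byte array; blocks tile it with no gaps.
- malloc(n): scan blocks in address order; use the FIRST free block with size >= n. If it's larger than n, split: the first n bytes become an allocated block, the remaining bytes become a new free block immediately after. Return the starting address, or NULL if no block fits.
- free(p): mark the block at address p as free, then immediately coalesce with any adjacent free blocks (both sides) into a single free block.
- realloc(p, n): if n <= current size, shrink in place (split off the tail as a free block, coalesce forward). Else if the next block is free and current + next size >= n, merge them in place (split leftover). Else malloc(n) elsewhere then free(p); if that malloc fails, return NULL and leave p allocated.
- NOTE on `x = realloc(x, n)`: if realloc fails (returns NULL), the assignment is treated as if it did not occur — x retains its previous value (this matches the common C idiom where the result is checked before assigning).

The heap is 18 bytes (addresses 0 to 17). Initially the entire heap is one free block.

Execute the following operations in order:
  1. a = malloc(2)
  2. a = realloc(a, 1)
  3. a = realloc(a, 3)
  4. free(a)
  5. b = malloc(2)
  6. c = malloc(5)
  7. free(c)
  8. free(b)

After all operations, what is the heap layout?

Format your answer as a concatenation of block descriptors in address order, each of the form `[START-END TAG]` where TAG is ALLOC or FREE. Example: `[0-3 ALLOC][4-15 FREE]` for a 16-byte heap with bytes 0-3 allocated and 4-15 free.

Answer: [0-17 FREE]

Derivation:
Op 1: a = malloc(2) -> a = 0; heap: [0-1 ALLOC][2-17 FREE]
Op 2: a = realloc(a, 1) -> a = 0; heap: [0-0 ALLOC][1-17 FREE]
Op 3: a = realloc(a, 3) -> a = 0; heap: [0-2 ALLOC][3-17 FREE]
Op 4: free(a) -> (freed a); heap: [0-17 FREE]
Op 5: b = malloc(2) -> b = 0; heap: [0-1 ALLOC][2-17 FREE]
Op 6: c = malloc(5) -> c = 2; heap: [0-1 ALLOC][2-6 ALLOC][7-17 FREE]
Op 7: free(c) -> (freed c); heap: [0-1 ALLOC][2-17 FREE]
Op 8: free(b) -> (freed b); heap: [0-17 FREE]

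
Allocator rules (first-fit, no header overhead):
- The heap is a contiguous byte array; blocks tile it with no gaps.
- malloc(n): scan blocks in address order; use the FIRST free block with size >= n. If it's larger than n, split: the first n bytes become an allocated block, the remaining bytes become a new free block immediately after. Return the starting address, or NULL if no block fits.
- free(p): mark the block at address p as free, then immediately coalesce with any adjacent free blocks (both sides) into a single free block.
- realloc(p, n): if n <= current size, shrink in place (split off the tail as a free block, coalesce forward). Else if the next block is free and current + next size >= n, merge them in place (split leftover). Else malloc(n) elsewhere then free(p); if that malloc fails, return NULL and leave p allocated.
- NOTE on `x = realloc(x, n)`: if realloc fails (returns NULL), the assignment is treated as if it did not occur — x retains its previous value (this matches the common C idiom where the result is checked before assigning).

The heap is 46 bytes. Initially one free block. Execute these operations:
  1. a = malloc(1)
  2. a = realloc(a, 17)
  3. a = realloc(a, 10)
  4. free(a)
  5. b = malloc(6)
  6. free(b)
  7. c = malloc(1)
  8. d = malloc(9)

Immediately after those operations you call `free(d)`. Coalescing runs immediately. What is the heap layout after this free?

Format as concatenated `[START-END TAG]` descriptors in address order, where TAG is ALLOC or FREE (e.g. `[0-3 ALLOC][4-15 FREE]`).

Op 1: a = malloc(1) -> a = 0; heap: [0-0 ALLOC][1-45 FREE]
Op 2: a = realloc(a, 17) -> a = 0; heap: [0-16 ALLOC][17-45 FREE]
Op 3: a = realloc(a, 10) -> a = 0; heap: [0-9 ALLOC][10-45 FREE]
Op 4: free(a) -> (freed a); heap: [0-45 FREE]
Op 5: b = malloc(6) -> b = 0; heap: [0-5 ALLOC][6-45 FREE]
Op 6: free(b) -> (freed b); heap: [0-45 FREE]
Op 7: c = malloc(1) -> c = 0; heap: [0-0 ALLOC][1-45 FREE]
Op 8: d = malloc(9) -> d = 1; heap: [0-0 ALLOC][1-9 ALLOC][10-45 FREE]
free(d): d = 1 -> block [1-9 ALLOC]; mark free, coalesce with adjacent free neighbors -> [0-0 ALLOC][1-45 FREE]

Answer: [0-0 ALLOC][1-45 FREE]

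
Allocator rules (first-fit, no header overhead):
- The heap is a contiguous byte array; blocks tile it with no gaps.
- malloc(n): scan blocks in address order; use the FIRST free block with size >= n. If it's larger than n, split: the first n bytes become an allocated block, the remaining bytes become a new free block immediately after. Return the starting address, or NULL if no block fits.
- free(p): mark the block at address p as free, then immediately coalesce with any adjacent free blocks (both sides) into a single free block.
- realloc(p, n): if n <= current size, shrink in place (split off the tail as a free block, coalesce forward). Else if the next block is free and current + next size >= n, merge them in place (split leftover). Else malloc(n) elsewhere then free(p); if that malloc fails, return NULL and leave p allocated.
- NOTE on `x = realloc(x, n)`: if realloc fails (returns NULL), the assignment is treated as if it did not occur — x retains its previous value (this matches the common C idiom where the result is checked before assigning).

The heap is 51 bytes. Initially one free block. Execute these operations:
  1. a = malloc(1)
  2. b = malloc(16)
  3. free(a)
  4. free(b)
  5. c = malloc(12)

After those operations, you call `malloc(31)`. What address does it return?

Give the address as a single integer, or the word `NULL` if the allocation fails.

Op 1: a = malloc(1) -> a = 0; heap: [0-0 ALLOC][1-50 FREE]
Op 2: b = malloc(16) -> b = 1; heap: [0-0 ALLOC][1-16 ALLOC][17-50 FREE]
Op 3: free(a) -> (freed a); heap: [0-0 FREE][1-16 ALLOC][17-50 FREE]
Op 4: free(b) -> (freed b); heap: [0-50 FREE]
Op 5: c = malloc(12) -> c = 0; heap: [0-11 ALLOC][12-50 FREE]
malloc(31): first-fit scan over [0-11 ALLOC][12-50 FREE] -> 12

Answer: 12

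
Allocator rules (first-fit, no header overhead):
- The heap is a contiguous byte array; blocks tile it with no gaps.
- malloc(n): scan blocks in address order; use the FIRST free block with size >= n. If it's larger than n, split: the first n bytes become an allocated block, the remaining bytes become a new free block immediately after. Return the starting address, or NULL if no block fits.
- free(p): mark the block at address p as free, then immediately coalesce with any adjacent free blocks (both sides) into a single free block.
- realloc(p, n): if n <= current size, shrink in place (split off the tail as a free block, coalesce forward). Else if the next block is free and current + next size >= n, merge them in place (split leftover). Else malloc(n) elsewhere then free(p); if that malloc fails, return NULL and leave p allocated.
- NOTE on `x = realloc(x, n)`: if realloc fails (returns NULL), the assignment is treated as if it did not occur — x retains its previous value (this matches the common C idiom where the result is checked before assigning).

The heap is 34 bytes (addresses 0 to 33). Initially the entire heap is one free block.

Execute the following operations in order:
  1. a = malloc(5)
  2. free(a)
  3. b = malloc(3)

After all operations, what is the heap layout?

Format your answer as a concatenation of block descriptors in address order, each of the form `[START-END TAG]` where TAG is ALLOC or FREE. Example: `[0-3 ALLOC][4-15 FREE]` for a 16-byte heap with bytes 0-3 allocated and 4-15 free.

Answer: [0-2 ALLOC][3-33 FREE]

Derivation:
Op 1: a = malloc(5) -> a = 0; heap: [0-4 ALLOC][5-33 FREE]
Op 2: free(a) -> (freed a); heap: [0-33 FREE]
Op 3: b = malloc(3) -> b = 0; heap: [0-2 ALLOC][3-33 FREE]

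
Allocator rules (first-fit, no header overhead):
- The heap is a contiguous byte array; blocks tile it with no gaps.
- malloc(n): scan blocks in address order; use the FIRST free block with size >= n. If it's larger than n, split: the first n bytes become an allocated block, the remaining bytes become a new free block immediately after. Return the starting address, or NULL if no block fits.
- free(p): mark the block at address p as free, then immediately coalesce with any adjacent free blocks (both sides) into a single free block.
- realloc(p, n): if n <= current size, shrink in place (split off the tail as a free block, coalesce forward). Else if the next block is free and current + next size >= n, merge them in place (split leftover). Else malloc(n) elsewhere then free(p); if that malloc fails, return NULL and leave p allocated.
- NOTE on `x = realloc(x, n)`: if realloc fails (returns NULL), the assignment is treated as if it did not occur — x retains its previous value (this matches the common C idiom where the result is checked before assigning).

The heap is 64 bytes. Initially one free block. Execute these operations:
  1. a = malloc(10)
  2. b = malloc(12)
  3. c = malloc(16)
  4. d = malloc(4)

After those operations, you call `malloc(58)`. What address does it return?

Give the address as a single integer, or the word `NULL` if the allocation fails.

Answer: NULL

Derivation:
Op 1: a = malloc(10) -> a = 0; heap: [0-9 ALLOC][10-63 FREE]
Op 2: b = malloc(12) -> b = 10; heap: [0-9 ALLOC][10-21 ALLOC][22-63 FREE]
Op 3: c = malloc(16) -> c = 22; heap: [0-9 ALLOC][10-21 ALLOC][22-37 ALLOC][38-63 FREE]
Op 4: d = malloc(4) -> d = 38; heap: [0-9 ALLOC][10-21 ALLOC][22-37 ALLOC][38-41 ALLOC][42-63 FREE]
malloc(58): first-fit scan over [0-9 ALLOC][10-21 ALLOC][22-37 ALLOC][38-41 ALLOC][42-63 FREE] -> NULL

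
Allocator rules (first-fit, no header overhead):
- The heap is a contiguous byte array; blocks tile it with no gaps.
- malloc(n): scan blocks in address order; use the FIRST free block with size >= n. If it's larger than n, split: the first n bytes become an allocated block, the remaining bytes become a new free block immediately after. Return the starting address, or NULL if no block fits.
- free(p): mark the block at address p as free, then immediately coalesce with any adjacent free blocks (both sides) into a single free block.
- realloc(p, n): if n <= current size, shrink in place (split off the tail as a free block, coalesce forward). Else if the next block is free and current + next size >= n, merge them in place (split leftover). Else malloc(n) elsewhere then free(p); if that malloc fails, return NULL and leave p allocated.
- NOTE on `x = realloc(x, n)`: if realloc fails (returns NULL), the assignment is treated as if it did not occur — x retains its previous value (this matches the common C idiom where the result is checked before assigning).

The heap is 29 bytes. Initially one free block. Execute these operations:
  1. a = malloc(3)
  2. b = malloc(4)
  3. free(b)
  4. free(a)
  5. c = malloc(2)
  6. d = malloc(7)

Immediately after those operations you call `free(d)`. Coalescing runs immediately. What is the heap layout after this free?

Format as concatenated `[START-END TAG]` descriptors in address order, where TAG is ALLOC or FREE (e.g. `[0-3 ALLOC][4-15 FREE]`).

Op 1: a = malloc(3) -> a = 0; heap: [0-2 ALLOC][3-28 FREE]
Op 2: b = malloc(4) -> b = 3; heap: [0-2 ALLOC][3-6 ALLOC][7-28 FREE]
Op 3: free(b) -> (freed b); heap: [0-2 ALLOC][3-28 FREE]
Op 4: free(a) -> (freed a); heap: [0-28 FREE]
Op 5: c = malloc(2) -> c = 0; heap: [0-1 ALLOC][2-28 FREE]
Op 6: d = malloc(7) -> d = 2; heap: [0-1 ALLOC][2-8 ALLOC][9-28 FREE]
free(d): d = 2 -> block [2-8 ALLOC]; mark free, coalesce with adjacent free neighbors -> [0-1 ALLOC][2-28 FREE]

Answer: [0-1 ALLOC][2-28 FREE]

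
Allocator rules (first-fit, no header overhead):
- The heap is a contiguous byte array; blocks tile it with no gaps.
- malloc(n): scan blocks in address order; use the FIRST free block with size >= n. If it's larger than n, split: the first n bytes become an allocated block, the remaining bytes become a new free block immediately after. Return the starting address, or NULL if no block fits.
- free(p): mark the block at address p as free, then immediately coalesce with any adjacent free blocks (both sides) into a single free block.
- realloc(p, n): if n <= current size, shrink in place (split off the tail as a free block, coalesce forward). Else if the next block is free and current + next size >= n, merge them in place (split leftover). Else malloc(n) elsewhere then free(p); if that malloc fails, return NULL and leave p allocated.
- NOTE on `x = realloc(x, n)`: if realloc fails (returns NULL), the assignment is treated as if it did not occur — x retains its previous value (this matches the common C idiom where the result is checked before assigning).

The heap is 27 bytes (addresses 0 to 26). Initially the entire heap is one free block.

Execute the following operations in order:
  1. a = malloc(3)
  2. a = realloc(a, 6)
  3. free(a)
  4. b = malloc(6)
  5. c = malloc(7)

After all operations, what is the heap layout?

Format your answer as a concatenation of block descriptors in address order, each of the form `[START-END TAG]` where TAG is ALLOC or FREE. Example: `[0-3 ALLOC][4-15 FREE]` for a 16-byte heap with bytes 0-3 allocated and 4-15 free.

Op 1: a = malloc(3) -> a = 0; heap: [0-2 ALLOC][3-26 FREE]
Op 2: a = realloc(a, 6) -> a = 0; heap: [0-5 ALLOC][6-26 FREE]
Op 3: free(a) -> (freed a); heap: [0-26 FREE]
Op 4: b = malloc(6) -> b = 0; heap: [0-5 ALLOC][6-26 FREE]
Op 5: c = malloc(7) -> c = 6; heap: [0-5 ALLOC][6-12 ALLOC][13-26 FREE]

Answer: [0-5 ALLOC][6-12 ALLOC][13-26 FREE]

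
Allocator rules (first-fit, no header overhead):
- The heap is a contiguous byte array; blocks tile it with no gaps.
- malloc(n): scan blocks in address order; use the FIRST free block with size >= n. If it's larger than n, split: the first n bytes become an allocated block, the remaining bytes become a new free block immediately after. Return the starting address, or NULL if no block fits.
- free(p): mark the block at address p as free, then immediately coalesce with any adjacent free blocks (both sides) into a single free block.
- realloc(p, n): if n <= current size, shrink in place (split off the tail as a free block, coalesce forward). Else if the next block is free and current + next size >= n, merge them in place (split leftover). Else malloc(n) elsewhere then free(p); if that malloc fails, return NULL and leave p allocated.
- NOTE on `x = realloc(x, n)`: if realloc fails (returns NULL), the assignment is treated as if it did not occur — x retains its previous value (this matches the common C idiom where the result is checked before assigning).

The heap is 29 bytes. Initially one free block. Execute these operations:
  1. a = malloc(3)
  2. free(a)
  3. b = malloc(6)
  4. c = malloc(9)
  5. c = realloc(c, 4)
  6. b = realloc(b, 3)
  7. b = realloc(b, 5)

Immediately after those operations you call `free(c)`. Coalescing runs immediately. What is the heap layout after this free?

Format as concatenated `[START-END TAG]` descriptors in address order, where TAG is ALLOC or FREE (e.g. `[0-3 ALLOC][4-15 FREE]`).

Answer: [0-4 ALLOC][5-28 FREE]

Derivation:
Op 1: a = malloc(3) -> a = 0; heap: [0-2 ALLOC][3-28 FREE]
Op 2: free(a) -> (freed a); heap: [0-28 FREE]
Op 3: b = malloc(6) -> b = 0; heap: [0-5 ALLOC][6-28 FREE]
Op 4: c = malloc(9) -> c = 6; heap: [0-5 ALLOC][6-14 ALLOC][15-28 FREE]
Op 5: c = realloc(c, 4) -> c = 6; heap: [0-5 ALLOC][6-9 ALLOC][10-28 FREE]
Op 6: b = realloc(b, 3) -> b = 0; heap: [0-2 ALLOC][3-5 FREE][6-9 ALLOC][10-28 FREE]
Op 7: b = realloc(b, 5) -> b = 0; heap: [0-4 ALLOC][5-5 FREE][6-9 ALLOC][10-28 FREE]
free(c): c = 6 -> block [6-9 ALLOC]; mark free, coalesce with adjacent free neighbors -> [0-4 ALLOC][5-28 FREE]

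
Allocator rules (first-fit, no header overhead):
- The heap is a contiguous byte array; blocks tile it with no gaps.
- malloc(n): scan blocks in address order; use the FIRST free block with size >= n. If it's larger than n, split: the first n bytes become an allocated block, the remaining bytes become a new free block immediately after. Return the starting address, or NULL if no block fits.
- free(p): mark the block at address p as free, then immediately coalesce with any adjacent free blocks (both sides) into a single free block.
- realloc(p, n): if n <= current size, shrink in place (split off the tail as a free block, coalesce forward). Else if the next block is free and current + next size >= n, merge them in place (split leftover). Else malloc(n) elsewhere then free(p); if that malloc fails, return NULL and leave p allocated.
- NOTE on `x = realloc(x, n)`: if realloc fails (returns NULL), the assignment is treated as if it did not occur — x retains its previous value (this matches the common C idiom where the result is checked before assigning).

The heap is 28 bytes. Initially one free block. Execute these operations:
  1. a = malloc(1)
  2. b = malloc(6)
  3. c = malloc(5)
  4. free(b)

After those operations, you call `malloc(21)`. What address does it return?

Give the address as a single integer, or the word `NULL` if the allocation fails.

Op 1: a = malloc(1) -> a = 0; heap: [0-0 ALLOC][1-27 FREE]
Op 2: b = malloc(6) -> b = 1; heap: [0-0 ALLOC][1-6 ALLOC][7-27 FREE]
Op 3: c = malloc(5) -> c = 7; heap: [0-0 ALLOC][1-6 ALLOC][7-11 ALLOC][12-27 FREE]
Op 4: free(b) -> (freed b); heap: [0-0 ALLOC][1-6 FREE][7-11 ALLOC][12-27 FREE]
malloc(21): first-fit scan over [0-0 ALLOC][1-6 FREE][7-11 ALLOC][12-27 FREE] -> NULL

Answer: NULL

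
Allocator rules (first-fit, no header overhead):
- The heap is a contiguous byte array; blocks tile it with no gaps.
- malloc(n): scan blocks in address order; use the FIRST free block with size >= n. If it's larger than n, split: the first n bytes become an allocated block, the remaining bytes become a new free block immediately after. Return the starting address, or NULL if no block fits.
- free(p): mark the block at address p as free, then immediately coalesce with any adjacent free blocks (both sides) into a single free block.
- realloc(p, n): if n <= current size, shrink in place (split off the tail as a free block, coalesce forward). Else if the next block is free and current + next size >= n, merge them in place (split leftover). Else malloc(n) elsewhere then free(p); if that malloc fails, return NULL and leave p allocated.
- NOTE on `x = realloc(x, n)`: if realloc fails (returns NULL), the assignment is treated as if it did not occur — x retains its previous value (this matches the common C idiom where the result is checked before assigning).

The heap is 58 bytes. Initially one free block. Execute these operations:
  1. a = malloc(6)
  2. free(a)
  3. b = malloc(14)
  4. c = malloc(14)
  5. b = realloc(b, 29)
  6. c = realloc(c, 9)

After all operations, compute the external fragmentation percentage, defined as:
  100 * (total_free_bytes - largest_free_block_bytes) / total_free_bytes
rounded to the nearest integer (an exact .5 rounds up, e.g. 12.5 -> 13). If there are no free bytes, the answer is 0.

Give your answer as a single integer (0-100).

Answer: 30

Derivation:
Op 1: a = malloc(6) -> a = 0; heap: [0-5 ALLOC][6-57 FREE]
Op 2: free(a) -> (freed a); heap: [0-57 FREE]
Op 3: b = malloc(14) -> b = 0; heap: [0-13 ALLOC][14-57 FREE]
Op 4: c = malloc(14) -> c = 14; heap: [0-13 ALLOC][14-27 ALLOC][28-57 FREE]
Op 5: b = realloc(b, 29) -> b = 28; heap: [0-13 FREE][14-27 ALLOC][28-56 ALLOC][57-57 FREE]
Op 6: c = realloc(c, 9) -> c = 14; heap: [0-13 FREE][14-22 ALLOC][23-27 FREE][28-56 ALLOC][57-57 FREE]
Free blocks: [14 5 1] total_free=20 largest=14 -> 100*(20-14)/20 = 600/20 = 30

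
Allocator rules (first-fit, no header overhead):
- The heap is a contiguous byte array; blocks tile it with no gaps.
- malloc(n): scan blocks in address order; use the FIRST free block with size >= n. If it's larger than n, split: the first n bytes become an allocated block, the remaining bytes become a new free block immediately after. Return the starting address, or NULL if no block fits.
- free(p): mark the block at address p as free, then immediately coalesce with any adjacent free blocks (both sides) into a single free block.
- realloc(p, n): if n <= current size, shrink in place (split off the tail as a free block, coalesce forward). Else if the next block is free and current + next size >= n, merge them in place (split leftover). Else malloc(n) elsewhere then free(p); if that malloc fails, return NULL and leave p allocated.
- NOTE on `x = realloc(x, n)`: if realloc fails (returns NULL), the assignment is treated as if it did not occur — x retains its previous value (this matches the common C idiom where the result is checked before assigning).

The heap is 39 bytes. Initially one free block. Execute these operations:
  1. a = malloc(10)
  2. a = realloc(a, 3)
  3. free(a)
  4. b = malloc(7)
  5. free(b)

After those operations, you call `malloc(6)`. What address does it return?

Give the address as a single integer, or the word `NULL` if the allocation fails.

Answer: 0

Derivation:
Op 1: a = malloc(10) -> a = 0; heap: [0-9 ALLOC][10-38 FREE]
Op 2: a = realloc(a, 3) -> a = 0; heap: [0-2 ALLOC][3-38 FREE]
Op 3: free(a) -> (freed a); heap: [0-38 FREE]
Op 4: b = malloc(7) -> b = 0; heap: [0-6 ALLOC][7-38 FREE]
Op 5: free(b) -> (freed b); heap: [0-38 FREE]
malloc(6): first-fit scan over [0-38 FREE] -> 0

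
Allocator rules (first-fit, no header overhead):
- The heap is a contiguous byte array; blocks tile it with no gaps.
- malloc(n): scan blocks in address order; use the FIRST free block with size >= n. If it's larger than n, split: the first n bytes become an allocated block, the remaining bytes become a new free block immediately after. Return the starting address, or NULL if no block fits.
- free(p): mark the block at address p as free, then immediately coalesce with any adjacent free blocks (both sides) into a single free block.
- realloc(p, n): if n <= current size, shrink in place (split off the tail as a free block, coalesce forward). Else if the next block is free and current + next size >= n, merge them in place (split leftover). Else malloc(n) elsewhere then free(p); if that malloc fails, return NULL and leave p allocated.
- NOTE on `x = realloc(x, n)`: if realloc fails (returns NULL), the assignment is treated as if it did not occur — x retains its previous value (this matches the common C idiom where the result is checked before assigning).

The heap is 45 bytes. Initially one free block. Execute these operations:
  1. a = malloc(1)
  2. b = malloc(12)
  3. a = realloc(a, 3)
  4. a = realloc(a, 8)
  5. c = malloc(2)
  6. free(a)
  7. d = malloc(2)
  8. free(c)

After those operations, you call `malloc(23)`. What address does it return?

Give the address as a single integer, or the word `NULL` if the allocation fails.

Answer: 15

Derivation:
Op 1: a = malloc(1) -> a = 0; heap: [0-0 ALLOC][1-44 FREE]
Op 2: b = malloc(12) -> b = 1; heap: [0-0 ALLOC][1-12 ALLOC][13-44 FREE]
Op 3: a = realloc(a, 3) -> a = 13; heap: [0-0 FREE][1-12 ALLOC][13-15 ALLOC][16-44 FREE]
Op 4: a = realloc(a, 8) -> a = 13; heap: [0-0 FREE][1-12 ALLOC][13-20 ALLOC][21-44 FREE]
Op 5: c = malloc(2) -> c = 21; heap: [0-0 FREE][1-12 ALLOC][13-20 ALLOC][21-22 ALLOC][23-44 FREE]
Op 6: free(a) -> (freed a); heap: [0-0 FREE][1-12 ALLOC][13-20 FREE][21-22 ALLOC][23-44 FREE]
Op 7: d = malloc(2) -> d = 13; heap: [0-0 FREE][1-12 ALLOC][13-14 ALLOC][15-20 FREE][21-22 ALLOC][23-44 FREE]
Op 8: free(c) -> (freed c); heap: [0-0 FREE][1-12 ALLOC][13-14 ALLOC][15-44 FREE]
malloc(23): first-fit scan over [0-0 FREE][1-12 ALLOC][13-14 ALLOC][15-44 FREE] -> 15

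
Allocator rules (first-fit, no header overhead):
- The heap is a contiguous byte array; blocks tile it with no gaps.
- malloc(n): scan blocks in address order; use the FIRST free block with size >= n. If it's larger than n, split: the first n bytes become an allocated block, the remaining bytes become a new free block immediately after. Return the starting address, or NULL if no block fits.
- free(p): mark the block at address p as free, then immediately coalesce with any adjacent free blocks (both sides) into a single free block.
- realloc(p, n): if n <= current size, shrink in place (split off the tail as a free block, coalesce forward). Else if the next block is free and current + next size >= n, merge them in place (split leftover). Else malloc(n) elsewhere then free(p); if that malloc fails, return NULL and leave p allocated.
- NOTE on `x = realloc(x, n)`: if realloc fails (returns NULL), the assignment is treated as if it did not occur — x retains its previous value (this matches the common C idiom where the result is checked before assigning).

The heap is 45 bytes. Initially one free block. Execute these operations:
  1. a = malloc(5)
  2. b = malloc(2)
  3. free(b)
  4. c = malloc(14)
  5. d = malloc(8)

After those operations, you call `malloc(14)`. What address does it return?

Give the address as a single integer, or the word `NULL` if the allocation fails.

Op 1: a = malloc(5) -> a = 0; heap: [0-4 ALLOC][5-44 FREE]
Op 2: b = malloc(2) -> b = 5; heap: [0-4 ALLOC][5-6 ALLOC][7-44 FREE]
Op 3: free(b) -> (freed b); heap: [0-4 ALLOC][5-44 FREE]
Op 4: c = malloc(14) -> c = 5; heap: [0-4 ALLOC][5-18 ALLOC][19-44 FREE]
Op 5: d = malloc(8) -> d = 19; heap: [0-4 ALLOC][5-18 ALLOC][19-26 ALLOC][27-44 FREE]
malloc(14): first-fit scan over [0-4 ALLOC][5-18 ALLOC][19-26 ALLOC][27-44 FREE] -> 27

Answer: 27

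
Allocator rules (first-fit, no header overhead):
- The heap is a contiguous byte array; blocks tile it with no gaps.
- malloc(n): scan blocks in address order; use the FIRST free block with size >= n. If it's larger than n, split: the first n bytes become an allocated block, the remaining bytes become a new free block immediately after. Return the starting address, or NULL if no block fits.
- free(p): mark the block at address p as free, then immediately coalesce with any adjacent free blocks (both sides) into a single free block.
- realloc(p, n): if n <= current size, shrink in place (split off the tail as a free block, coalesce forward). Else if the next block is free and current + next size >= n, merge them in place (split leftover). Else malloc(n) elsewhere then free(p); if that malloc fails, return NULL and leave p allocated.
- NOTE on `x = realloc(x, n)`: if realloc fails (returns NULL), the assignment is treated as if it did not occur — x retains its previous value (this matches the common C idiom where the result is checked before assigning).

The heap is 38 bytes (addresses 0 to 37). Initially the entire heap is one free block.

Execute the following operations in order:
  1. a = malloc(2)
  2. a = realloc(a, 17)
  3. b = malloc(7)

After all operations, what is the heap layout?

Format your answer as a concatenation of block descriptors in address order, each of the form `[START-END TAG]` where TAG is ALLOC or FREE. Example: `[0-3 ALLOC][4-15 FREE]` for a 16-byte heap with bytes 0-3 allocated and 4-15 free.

Answer: [0-16 ALLOC][17-23 ALLOC][24-37 FREE]

Derivation:
Op 1: a = malloc(2) -> a = 0; heap: [0-1 ALLOC][2-37 FREE]
Op 2: a = realloc(a, 17) -> a = 0; heap: [0-16 ALLOC][17-37 FREE]
Op 3: b = malloc(7) -> b = 17; heap: [0-16 ALLOC][17-23 ALLOC][24-37 FREE]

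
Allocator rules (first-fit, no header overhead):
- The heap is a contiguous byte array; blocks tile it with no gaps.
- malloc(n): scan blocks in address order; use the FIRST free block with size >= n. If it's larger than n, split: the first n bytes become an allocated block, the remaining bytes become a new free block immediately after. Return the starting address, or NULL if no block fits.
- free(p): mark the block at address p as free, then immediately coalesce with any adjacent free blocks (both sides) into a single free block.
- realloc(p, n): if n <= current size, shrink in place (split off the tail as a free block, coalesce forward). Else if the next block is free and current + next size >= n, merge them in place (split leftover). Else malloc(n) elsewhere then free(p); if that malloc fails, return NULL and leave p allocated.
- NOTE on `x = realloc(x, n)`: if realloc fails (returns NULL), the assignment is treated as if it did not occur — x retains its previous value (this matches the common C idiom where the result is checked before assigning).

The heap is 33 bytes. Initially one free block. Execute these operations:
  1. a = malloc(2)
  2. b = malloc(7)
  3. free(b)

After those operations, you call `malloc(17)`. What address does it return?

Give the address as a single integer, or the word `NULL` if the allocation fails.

Answer: 2

Derivation:
Op 1: a = malloc(2) -> a = 0; heap: [0-1 ALLOC][2-32 FREE]
Op 2: b = malloc(7) -> b = 2; heap: [0-1 ALLOC][2-8 ALLOC][9-32 FREE]
Op 3: free(b) -> (freed b); heap: [0-1 ALLOC][2-32 FREE]
malloc(17): first-fit scan over [0-1 ALLOC][2-32 FREE] -> 2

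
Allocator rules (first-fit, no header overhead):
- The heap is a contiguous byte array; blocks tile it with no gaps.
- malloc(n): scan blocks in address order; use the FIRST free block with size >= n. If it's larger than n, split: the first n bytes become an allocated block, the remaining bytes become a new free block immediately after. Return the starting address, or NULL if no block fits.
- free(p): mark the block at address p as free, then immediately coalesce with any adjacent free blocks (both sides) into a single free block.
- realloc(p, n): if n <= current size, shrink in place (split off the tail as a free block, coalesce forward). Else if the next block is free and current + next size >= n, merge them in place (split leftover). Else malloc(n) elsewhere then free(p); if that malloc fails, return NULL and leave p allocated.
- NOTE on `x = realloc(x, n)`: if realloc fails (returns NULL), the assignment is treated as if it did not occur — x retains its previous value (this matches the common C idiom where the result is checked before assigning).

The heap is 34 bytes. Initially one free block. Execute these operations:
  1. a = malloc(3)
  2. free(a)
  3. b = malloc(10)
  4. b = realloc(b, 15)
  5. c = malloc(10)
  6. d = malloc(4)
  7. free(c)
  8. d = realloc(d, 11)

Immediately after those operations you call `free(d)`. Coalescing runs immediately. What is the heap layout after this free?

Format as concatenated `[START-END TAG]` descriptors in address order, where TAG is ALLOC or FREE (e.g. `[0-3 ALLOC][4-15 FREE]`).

Op 1: a = malloc(3) -> a = 0; heap: [0-2 ALLOC][3-33 FREE]
Op 2: free(a) -> (freed a); heap: [0-33 FREE]
Op 3: b = malloc(10) -> b = 0; heap: [0-9 ALLOC][10-33 FREE]
Op 4: b = realloc(b, 15) -> b = 0; heap: [0-14 ALLOC][15-33 FREE]
Op 5: c = malloc(10) -> c = 15; heap: [0-14 ALLOC][15-24 ALLOC][25-33 FREE]
Op 6: d = malloc(4) -> d = 25; heap: [0-14 ALLOC][15-24 ALLOC][25-28 ALLOC][29-33 FREE]
Op 7: free(c) -> (freed c); heap: [0-14 ALLOC][15-24 FREE][25-28 ALLOC][29-33 FREE]
Op 8: d = realloc(d, 11) -> NULL (d unchanged); heap: [0-14 ALLOC][15-24 FREE][25-28 ALLOC][29-33 FREE]
free(d): d = 25 -> block [25-28 ALLOC]; mark free, coalesce with adjacent free neighbors -> [0-14 ALLOC][15-33 FREE]

Answer: [0-14 ALLOC][15-33 FREE]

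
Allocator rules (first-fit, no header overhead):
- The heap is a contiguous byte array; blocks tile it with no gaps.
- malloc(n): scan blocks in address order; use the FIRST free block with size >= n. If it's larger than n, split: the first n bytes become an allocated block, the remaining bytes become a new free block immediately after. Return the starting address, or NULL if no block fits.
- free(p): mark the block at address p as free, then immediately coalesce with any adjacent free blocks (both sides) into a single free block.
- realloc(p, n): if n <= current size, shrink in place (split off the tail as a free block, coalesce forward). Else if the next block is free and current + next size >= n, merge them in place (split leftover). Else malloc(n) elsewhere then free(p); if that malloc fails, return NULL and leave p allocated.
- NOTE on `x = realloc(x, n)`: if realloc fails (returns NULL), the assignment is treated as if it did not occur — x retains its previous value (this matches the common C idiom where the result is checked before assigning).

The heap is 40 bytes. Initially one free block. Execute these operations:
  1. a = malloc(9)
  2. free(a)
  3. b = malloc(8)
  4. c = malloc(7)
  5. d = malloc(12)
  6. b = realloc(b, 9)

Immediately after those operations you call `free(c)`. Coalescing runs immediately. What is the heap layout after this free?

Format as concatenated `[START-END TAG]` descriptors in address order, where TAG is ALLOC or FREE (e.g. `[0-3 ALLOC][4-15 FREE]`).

Answer: [0-14 FREE][15-26 ALLOC][27-35 ALLOC][36-39 FREE]

Derivation:
Op 1: a = malloc(9) -> a = 0; heap: [0-8 ALLOC][9-39 FREE]
Op 2: free(a) -> (freed a); heap: [0-39 FREE]
Op 3: b = malloc(8) -> b = 0; heap: [0-7 ALLOC][8-39 FREE]
Op 4: c = malloc(7) -> c = 8; heap: [0-7 ALLOC][8-14 ALLOC][15-39 FREE]
Op 5: d = malloc(12) -> d = 15; heap: [0-7 ALLOC][8-14 ALLOC][15-26 ALLOC][27-39 FREE]
Op 6: b = realloc(b, 9) -> b = 27; heap: [0-7 FREE][8-14 ALLOC][15-26 ALLOC][27-35 ALLOC][36-39 FREE]
free(c): c = 8 -> block [8-14 ALLOC]; mark free, coalesce with adjacent free neighbors -> [0-14 FREE][15-26 ALLOC][27-35 ALLOC][36-39 FREE]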